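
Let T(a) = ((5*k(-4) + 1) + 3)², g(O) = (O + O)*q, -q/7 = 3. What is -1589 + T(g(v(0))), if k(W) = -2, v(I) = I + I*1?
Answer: -1553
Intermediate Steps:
q = -21 (q = -7*3 = -21)
v(I) = 2*I (v(I) = I + I = 2*I)
g(O) = -42*O (g(O) = (O + O)*(-21) = (2*O)*(-21) = -42*O)
T(a) = 36 (T(a) = ((5*(-2) + 1) + 3)² = ((-10 + 1) + 3)² = (-9 + 3)² = (-6)² = 36)
-1589 + T(g(v(0))) = -1589 + 36 = -1553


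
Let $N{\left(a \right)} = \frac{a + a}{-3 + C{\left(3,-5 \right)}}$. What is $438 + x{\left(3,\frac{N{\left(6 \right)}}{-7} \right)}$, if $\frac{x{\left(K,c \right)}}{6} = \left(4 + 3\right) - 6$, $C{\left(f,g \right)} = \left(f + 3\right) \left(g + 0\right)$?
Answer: $444$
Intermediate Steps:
$C{\left(f,g \right)} = g \left(3 + f\right)$ ($C{\left(f,g \right)} = \left(3 + f\right) g = g \left(3 + f\right)$)
$N{\left(a \right)} = - \frac{2 a}{33}$ ($N{\left(a \right)} = \frac{a + a}{-3 - 5 \left(3 + 3\right)} = \frac{2 a}{-3 - 30} = \frac{2 a}{-33} = 2 a \left(- \frac{1}{33}\right) = - \frac{2 a}{33}$)
$x{\left(K,c \right)} = 6$ ($x{\left(K,c \right)} = 6 \left(\left(4 + 3\right) - 6\right) = 6 \left(7 - 6\right) = 6 \cdot 1 = 6$)
$438 + x{\left(3,\frac{N{\left(6 \right)}}{-7} \right)} = 438 + 6 = 444$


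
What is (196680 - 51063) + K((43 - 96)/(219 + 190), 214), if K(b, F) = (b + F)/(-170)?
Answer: 10124662537/69530 ≈ 1.4562e+5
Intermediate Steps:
K(b, F) = -F/170 - b/170 (K(b, F) = (F + b)*(-1/170) = -F/170 - b/170)
(196680 - 51063) + K((43 - 96)/(219 + 190), 214) = (196680 - 51063) + (-1/170*214 - (43 - 96)/(170*(219 + 190))) = 145617 + (-107/85 - (-53)/(170*409)) = 145617 + (-107/85 - 1/170*(-53/409)) = 145617 + (-107/85 + 53/69530) = 145617 - 87473/69530 = 10124662537/69530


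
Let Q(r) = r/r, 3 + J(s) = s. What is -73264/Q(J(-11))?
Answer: -73264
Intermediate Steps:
J(s) = -3 + s
Q(r) = 1
-73264/Q(J(-11)) = -73264/1 = -73264*1 = -73264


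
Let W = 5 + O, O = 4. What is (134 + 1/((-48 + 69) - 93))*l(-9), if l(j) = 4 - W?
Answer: -48235/72 ≈ -669.93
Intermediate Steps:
W = 9 (W = 5 + 4 = 9)
l(j) = -5 (l(j) = 4 - 1*9 = 4 - 9 = -5)
(134 + 1/((-48 + 69) - 93))*l(-9) = (134 + 1/((-48 + 69) - 93))*(-5) = (134 + 1/(21 - 93))*(-5) = (134 + 1/(-72))*(-5) = (134 - 1/72)*(-5) = (9647/72)*(-5) = -48235/72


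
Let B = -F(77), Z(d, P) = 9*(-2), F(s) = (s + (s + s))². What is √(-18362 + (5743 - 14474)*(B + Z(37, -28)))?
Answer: √466033687 ≈ 21588.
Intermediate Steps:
F(s) = 9*s² (F(s) = (s + 2*s)² = (3*s)² = 9*s²)
Z(d, P) = -18
B = -53361 (B = -9*77² = -9*5929 = -1*53361 = -53361)
√(-18362 + (5743 - 14474)*(B + Z(37, -28))) = √(-18362 + (5743 - 14474)*(-53361 - 18)) = √(-18362 - 8731*(-53379)) = √(-18362 + 466052049) = √466033687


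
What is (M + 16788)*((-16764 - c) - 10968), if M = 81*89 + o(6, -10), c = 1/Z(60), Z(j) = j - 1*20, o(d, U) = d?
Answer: -26626071843/40 ≈ -6.6565e+8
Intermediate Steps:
Z(j) = -20 + j (Z(j) = j - 20 = -20 + j)
c = 1/40 (c = 1/(-20 + 60) = 1/40 ≈ 0.025000)
M = 7215 (M = 81*89 + 6 = 7209 + 6 = 7215)
(M + 16788)*((-16764 - c) - 10968) = (7215 + 16788)*((-16764 - 1*1/40) - 10968) = 24003*((-16764 - 1/40) - 10968) = 24003*(-670561/40 - 10968) = 24003*(-1109281/40) = -26626071843/40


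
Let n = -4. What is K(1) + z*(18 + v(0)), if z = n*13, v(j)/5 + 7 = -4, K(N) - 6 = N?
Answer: 1931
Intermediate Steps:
K(N) = 6 + N
v(j) = -55 (v(j) = -35 + 5*(-4) = -35 - 20 = -55)
z = -52 (z = -4*13 = -52)
K(1) + z*(18 + v(0)) = (6 + 1) - 52*(18 - 55) = 7 - 52*(-37) = 7 + 1924 = 1931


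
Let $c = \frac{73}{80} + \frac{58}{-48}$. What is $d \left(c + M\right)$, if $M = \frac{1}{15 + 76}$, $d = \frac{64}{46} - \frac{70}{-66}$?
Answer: $- \frac{11577281}{16576560} \approx -0.69841$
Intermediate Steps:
$d = \frac{1861}{759}$ ($d = 64 \cdot \frac{1}{46} - - \frac{35}{33} = \frac{32}{23} + \frac{35}{33} = \frac{1861}{759} \approx 2.4519$)
$M = \frac{1}{91} \approx 0.010989$
$c = - \frac{71}{240}$ ($c = 73 \cdot \frac{1}{80} + 58 \left(- \frac{1}{48}\right) = \frac{73}{80} - \frac{29}{24} = - \frac{71}{240} \approx -0.29583$)
$d \left(c + M\right) = \frac{1861 \left(- \frac{71}{240} + \frac{1}{91}\right)}{759} = \frac{1861}{759} \left(- \frac{6221}{21840}\right) = - \frac{11577281}{16576560}$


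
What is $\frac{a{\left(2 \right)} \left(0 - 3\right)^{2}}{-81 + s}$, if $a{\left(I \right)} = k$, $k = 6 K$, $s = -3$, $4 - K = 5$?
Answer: $\frac{9}{14} \approx 0.64286$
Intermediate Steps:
$K = -1$ ($K = 4 - 5 = -1$)
$k = -6$ ($k = 6 \left(-1\right) = -6$)
$a{\left(I \right)} = -6$
$\frac{a{\left(2 \right)} \left(0 - 3\right)^{2}}{-81 + s} = \frac{\left(-6\right) \left(0 - 3\right)^{2}}{-81 - 3} = \frac{\left(-6\right) \left(-3\right)^{2}}{-84} = - \frac{\left(-6\right) 9}{84} = \left(- \frac{1}{84}\right) \left(-54\right) = \frac{9}{14}$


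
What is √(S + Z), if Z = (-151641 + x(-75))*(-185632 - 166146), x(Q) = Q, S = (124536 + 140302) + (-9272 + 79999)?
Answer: √53370686613 ≈ 2.3102e+5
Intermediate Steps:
S = 335565 (S = 264838 + 70727 = 335565)
Z = 53370351048 (Z = (-151641 - 75)*(-185632 - 166146) = -151716*(-351778) = 53370351048)
√(S + Z) = √(335565 + 53370351048) = √53370686613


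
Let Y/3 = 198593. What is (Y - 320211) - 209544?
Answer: 66024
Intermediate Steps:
Y = 595779 (Y = 3*198593 = 595779)
(Y - 320211) - 209544 = (595779 - 320211) - 209544 = 275568 - 209544 = 66024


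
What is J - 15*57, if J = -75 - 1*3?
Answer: -933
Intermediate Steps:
J = -78 (J = -75 - 3 = -78)
J - 15*57 = -78 - 15*57 = -78 - 855 = -933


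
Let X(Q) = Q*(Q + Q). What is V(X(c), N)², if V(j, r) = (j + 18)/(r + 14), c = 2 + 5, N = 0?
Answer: 3364/49 ≈ 68.653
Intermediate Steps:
c = 7
X(Q) = 2*Q² (X(Q) = Q*(2*Q) = 2*Q²)
V(j, r) = (18 + j)/(14 + r)
V(X(c), N)² = ((18 + 2*7²)/(14 + 0))² = ((18 + 2*49)/14)² = ((18 + 98)/14)² = ((1/14)*116)² = (58/7)² = 3364/49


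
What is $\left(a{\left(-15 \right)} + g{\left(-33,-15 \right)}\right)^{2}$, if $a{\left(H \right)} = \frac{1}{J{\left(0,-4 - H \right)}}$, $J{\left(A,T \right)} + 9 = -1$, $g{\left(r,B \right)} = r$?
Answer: $\frac{109561}{100} \approx 1095.6$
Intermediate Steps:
$J{\left(A,T \right)} = -10$ ($J{\left(A,T \right)} = -9 - 1 = -10$)
$a{\left(H \right)} = - \frac{1}{10}$ ($a{\left(H \right)} = \frac{1}{-10} = - \frac{1}{10}$)
$\left(a{\left(-15 \right)} + g{\left(-33,-15 \right)}\right)^{2} = \left(- \frac{1}{10} - 33\right)^{2} = \left(- \frac{331}{10}\right)^{2} = \frac{109561}{100}$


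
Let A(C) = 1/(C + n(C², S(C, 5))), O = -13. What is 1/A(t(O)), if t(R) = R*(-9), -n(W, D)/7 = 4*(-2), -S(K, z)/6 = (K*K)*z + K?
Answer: 173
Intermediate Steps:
S(K, z) = -6*K - 6*z*K² (S(K, z) = -6*((K*K)*z + K) = -6*(K²*z + K) = -6*(z*K² + K) = -6*(K + z*K²) = -6*K - 6*z*K²)
n(W, D) = 56 (n(W, D) = -28*(-2) = -7*(-8) = 56)
t(R) = -9*R
A(C) = 1/(56 + C) (A(C) = 1/(C + 56) = 1/(56 + C))
1/A(t(O)) = 1/(1/(56 - 9*(-13))) = 1/(1/(56 + 117)) = 1/(1/173) = 173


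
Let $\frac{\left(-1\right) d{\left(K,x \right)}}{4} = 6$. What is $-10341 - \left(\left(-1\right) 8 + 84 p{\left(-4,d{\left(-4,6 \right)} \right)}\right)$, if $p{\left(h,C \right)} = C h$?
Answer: $-18397$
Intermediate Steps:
$d{\left(K,x \right)} = -24$ ($d{\left(K,x \right)} = \left(-4\right) 6 = -24$)
$-10341 - \left(\left(-1\right) 8 + 84 p{\left(-4,d{\left(-4,6 \right)} \right)}\right) = -10341 - \left(\left(-1\right) 8 + 84 \left(\left(-24\right) \left(-4\right)\right)\right) = -10341 - \left(-8 + 84 \cdot 96\right) = -10341 - \left(-8 + 8064\right) = -10341 - 8056 = -18397$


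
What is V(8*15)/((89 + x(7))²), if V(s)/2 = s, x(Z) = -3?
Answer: 60/1849 ≈ 0.032450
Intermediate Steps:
V(s) = 2*s
V(8*15)/((89 + x(7))²) = (2*(8*15))/((89 - 3)²) = (2*120)/(86²) = 240/7396 = 240*(1/7396) = 60/1849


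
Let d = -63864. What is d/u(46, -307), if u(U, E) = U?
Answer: -31932/23 ≈ -1388.3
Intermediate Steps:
d/u(46, -307) = -63864/46 = -63864*1/46 = -31932/23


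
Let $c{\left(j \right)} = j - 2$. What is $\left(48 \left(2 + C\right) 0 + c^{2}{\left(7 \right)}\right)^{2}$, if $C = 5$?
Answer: $625$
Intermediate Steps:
$c{\left(j \right)} = -2 + j$
$\left(48 \left(2 + C\right) 0 + c^{2}{\left(7 \right)}\right)^{2} = \left(48 \left(2 + 5\right) 0 + \left(-2 + 7\right)^{2}\right)^{2} = \left(48 \cdot 7 \cdot 0 + 5^{2}\right)^{2} = \left(48 \cdot 0 + 25\right)^{2} = \left(0 + 25\right)^{2} = 25^{2} = 625$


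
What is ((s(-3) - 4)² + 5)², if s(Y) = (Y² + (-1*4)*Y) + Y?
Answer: 40401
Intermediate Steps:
s(Y) = Y² - 3*Y (s(Y) = (Y² - 4*Y) + Y = Y² - 3*Y)
((s(-3) - 4)² + 5)² = ((-3*(-3 - 3) - 4)² + 5)² = ((-3*(-6) - 4)² + 5)² = ((18 - 4)² + 5)² = (14² + 5)² = (196 + 5)² = 201² = 40401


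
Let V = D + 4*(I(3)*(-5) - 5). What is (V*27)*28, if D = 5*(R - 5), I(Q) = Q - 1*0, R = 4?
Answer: -64260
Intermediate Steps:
I(Q) = Q (I(Q) = Q + 0 = Q)
D = -5 (D = 5*(4 - 5) = 5*(-1) = -5)
V = -85 (V = -5 + 4*(3*(-5) - 5) = -5 + 4*(-15 - 5) = -5 + 4*(-20) = -5 - 80 = -85)
(V*27)*28 = -85*27*28 = -2295*28 = -64260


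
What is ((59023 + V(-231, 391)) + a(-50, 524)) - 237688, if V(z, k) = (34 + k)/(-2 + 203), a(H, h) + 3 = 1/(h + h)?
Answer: -37635611263/210648 ≈ -1.7867e+5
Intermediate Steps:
a(H, h) = -3 + 1/(2*h) (a(H, h) = -3 + 1/(h + h) = -3 + 1/(2*h))
V(z, k) = 34/201 + k/201 (V(z, k) = (34 + k)/201 = (34 + k)*(1/201) = 34/201 + k/201)
((59023 + V(-231, 391)) + a(-50, 524)) - 237688 = ((59023 + (34/201 + (1/201)*391)) + (-3 + (1/2)/524)) - 237688 = ((59023 + (34/201 + 391/201)) + (-3 + (1/2)*(1/524))) - 237688 = ((59023 + 425/201) + (-3 + 1/1048)) - 237688 = (11864048/201 - 3143/1048) - 237688 = 12432890561/210648 - 237688 = -37635611263/210648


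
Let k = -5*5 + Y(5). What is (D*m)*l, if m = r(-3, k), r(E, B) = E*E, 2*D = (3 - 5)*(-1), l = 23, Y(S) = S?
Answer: 207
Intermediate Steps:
k = -20 (k = -5*5 + 5 = -25 + 5 = -20)
D = 1 (D = ((3 - 5)*(-1))/2 = (-2*(-1))/2 = (1/2)*2 = 1)
r(E, B) = E**2
m = 9 (m = (-3)**2 = 9)
(D*m)*l = (1*9)*23 = 9*23 = 207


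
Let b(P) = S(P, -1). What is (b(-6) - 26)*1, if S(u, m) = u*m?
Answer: -20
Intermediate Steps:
S(u, m) = m*u
b(P) = -P
(b(-6) - 26)*1 = (-1*(-6) - 26)*1 = (6 - 26)*1 = -20*1 = -20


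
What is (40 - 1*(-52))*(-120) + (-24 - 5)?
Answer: -11069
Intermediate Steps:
(40 - 1*(-52))*(-120) + (-24 - 5) = (40 + 52)*(-120) - 29 = 92*(-120) - 29 = -11040 - 29 = -11069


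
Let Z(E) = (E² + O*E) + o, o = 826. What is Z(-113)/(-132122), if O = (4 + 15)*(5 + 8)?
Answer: 7158/66061 ≈ 0.10835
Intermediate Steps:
O = 247 (O = 19*13 = 247)
Z(E) = 826 + E² + 247*E (Z(E) = (E² + 247*E) + 826 = 826 + E² + 247*E)
Z(-113)/(-132122) = (826 + (-113)² + 247*(-113))/(-132122) = (826 + 12769 - 27911)*(-1/132122) = -14316*(-1/132122) = 7158/66061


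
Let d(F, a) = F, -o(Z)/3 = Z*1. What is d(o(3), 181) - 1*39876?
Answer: -39885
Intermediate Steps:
o(Z) = -3*Z
d(o(3), 181) - 1*39876 = -3*3 - 1*39876 = -9 - 39876 = -39885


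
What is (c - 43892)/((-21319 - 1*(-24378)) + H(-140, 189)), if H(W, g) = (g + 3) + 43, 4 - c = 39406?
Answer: -41647/1647 ≈ -25.287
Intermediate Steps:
c = -39402 (c = 4 - 1*39406 = 4 - 39406 = -39402)
H(W, g) = 46 + g (H(W, g) = (3 + g) + 43 = 46 + g)
(c - 43892)/((-21319 - 1*(-24378)) + H(-140, 189)) = (-39402 - 43892)/((-21319 - 1*(-24378)) + (46 + 189)) = -83294/((-21319 + 24378) + 235) = -83294/(3059 + 235) = -83294/3294 = -83294*1/3294 = -41647/1647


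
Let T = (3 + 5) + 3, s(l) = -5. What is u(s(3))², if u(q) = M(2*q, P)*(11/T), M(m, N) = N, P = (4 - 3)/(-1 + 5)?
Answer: 1/16 ≈ 0.062500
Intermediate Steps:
P = ¼ (P = 1/4 = 1*(¼) = ¼ ≈ 0.25000)
T = 11 (T = 8 + 3 = 11)
u(q) = ¼ (u(q) = (11/11)/4 = (11*(1/11))/4 = (¼)*1 = ¼)
u(s(3))² = (¼)² = 1/16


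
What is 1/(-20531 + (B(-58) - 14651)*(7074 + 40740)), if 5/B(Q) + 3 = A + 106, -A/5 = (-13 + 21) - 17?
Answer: -74/51840095395 ≈ -1.4275e-9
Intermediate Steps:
A = 45 (A = -5*((-13 + 21) - 17) = -5*(8 - 17) = -5*(-9) = 45)
B(Q) = 5/148 (B(Q) = 5/(-3 + (45 + 106)) = 5/(-3 + 151) = 5/148)
1/(-20531 + (B(-58) - 14651)*(7074 + 40740)) = 1/(-20531 + (5/148 - 14651)*(7074 + 40740)) = 1/(-20531 - 2168343/148*47814) = 1/(-20531 - 51838576101/74) = 1/(-51840095395/74) = -74/51840095395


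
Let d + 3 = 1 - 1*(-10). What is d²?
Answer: 64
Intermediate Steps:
d = 8 (d = -3 + (1 - 1*(-10)) = -3 + (1 + 10) = -3 + 11 = 8)
d² = 8² = 64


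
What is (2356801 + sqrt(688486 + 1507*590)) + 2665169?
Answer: 5021970 + 4*sqrt(98601) ≈ 5.0232e+6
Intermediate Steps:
(2356801 + sqrt(688486 + 1507*590)) + 2665169 = (2356801 + sqrt(688486 + 889130)) + 2665169 = (2356801 + sqrt(1577616)) + 2665169 = (2356801 + 4*sqrt(98601)) + 2665169 = 5021970 + 4*sqrt(98601)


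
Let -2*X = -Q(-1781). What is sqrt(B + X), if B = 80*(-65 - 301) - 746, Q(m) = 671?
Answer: I*sqrt(118762)/2 ≈ 172.31*I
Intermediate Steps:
X = 671/2 (X = -(-1)*671/2 = -1/2*(-671) = 671/2 ≈ 335.50)
B = -30026 (B = 80*(-366) - 746 = -29280 - 746 = -30026)
sqrt(B + X) = sqrt(-30026 + 671/2) = sqrt(-59381/2) = I*sqrt(118762)/2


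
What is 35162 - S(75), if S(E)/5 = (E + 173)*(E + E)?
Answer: -150838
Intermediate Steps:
S(E) = 10*E*(173 + E) (S(E) = 5*((E + 173)*(E + E)) = 5*((173 + E)*(2*E)) = 5*(2*E*(173 + E)) = 10*E*(173 + E))
35162 - S(75) = 35162 - 10*75*(173 + 75) = 35162 - 10*75*248 = 35162 - 1*186000 = 35162 - 186000 = -150838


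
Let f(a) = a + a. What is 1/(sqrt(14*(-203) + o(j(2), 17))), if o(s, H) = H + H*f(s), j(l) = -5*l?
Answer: -I*sqrt(3165)/3165 ≈ -0.017775*I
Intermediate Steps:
f(a) = 2*a
o(s, H) = H + 2*H*s (o(s, H) = H + H*(2*s) = H + 2*H*s)
1/(sqrt(14*(-203) + o(j(2), 17))) = 1/(sqrt(14*(-203) + 17*(1 + 2*(-5*2)))) = 1/(sqrt(-2842 + 17*(1 + 2*(-10)))) = 1/(sqrt(-2842 + 17*(1 - 20))) = 1/(sqrt(-2842 + 17*(-19))) = 1/(sqrt(-2842 - 323)) = 1/(sqrt(-3165)) = 1/(I*sqrt(3165)) = -I*sqrt(3165)/3165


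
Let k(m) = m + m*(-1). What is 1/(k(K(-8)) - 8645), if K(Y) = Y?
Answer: -1/8645 ≈ -0.00011567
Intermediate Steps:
k(m) = 0 (k(m) = m - m = 0)
1/(k(K(-8)) - 8645) = 1/(0 - 8645) = 1/(-8645) = -1/8645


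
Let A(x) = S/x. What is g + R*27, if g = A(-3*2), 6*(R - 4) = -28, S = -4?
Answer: -52/3 ≈ -17.333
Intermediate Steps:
R = -⅔ (R = 4 + (⅙)*(-28) = 4 - 14/3 = -⅔ ≈ -0.66667)
A(x) = -4/x
g = ⅔ (g = -4/((-3*2)) = -4/(-6) = -4*(-⅙) = ⅔ ≈ 0.66667)
g + R*27 = ⅔ - ⅔*27 = ⅔ - 18 = -52/3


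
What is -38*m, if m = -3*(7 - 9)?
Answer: -228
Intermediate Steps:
m = 6 (m = -3*(-2) = 6)
-38*m = -38*6 = -228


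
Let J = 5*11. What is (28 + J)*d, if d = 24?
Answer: 1992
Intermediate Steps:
J = 55
(28 + J)*d = (28 + 55)*24 = 83*24 = 1992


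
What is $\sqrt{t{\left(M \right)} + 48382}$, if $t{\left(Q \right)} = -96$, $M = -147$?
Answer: $\sqrt{48286} \approx 219.74$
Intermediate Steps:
$\sqrt{t{\left(M \right)} + 48382} = \sqrt{-96 + 48382} = \sqrt{48286}$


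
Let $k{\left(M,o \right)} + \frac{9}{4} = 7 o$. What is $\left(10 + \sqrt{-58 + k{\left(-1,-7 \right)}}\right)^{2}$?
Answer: $\frac{\left(20 + i \sqrt{437}\right)^{2}}{4} \approx -9.25 + 209.05 i$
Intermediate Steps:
$k{\left(M,o \right)} = - \frac{9}{4} + 7 o$
$\left(10 + \sqrt{-58 + k{\left(-1,-7 \right)}}\right)^{2} = \left(10 + \sqrt{-58 + \left(- \frac{9}{4} + 7 \left(-7\right)\right)}\right)^{2} = \left(10 + \sqrt{-58 - \frac{205}{4}}\right)^{2} = \left(10 + \sqrt{- \frac{437}{4}}\right)^{2} = \left(10 + \frac{i \sqrt{437}}{2}\right)^{2}$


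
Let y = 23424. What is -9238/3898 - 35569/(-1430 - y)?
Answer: -45476645/48440446 ≈ -0.93882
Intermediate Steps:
-9238/3898 - 35569/(-1430 - y) = -9238/3898 - 35569/(-1430 - 1*23424) = -9238*1/3898 - 35569/(-1430 - 23424) = -4619/1949 - 35569/(-24854) = -4619/1949 - 35569*(-1/24854) = -4619/1949 + 35569/24854 = -45476645/48440446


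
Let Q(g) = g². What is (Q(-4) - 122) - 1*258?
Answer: -364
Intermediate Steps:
(Q(-4) - 122) - 1*258 = ((-4)² - 122) - 1*258 = (16 - 122) - 258 = -106 - 258 = -364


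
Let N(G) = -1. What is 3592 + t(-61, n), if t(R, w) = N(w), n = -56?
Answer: 3591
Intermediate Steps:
t(R, w) = -1
3592 + t(-61, n) = 3592 - 1 = 3591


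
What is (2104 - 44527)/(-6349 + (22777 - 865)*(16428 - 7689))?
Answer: -42423/191482619 ≈ -0.00022155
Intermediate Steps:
(2104 - 44527)/(-6349 + (22777 - 865)*(16428 - 7689)) = -42423/(-6349 + 21912*8739) = -42423/(-6349 + 191488968) = -42423/191482619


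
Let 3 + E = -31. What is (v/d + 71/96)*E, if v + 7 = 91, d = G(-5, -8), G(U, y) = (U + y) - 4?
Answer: 6857/48 ≈ 142.85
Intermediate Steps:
E = -34 (E = -3 - 31 = -34)
G(U, y) = -4 + U + y
d = -17 (d = -4 - 5 - 8 = -17)
v = 84 (v = -7 + 91 = 84)
(v/d + 71/96)*E = (84/(-17) + 71/96)*(-34) = (84*(-1/17) + 71*(1/96))*(-34) = (-84/17 + 71/96)*(-34) = -6857/1632*(-34) = 6857/48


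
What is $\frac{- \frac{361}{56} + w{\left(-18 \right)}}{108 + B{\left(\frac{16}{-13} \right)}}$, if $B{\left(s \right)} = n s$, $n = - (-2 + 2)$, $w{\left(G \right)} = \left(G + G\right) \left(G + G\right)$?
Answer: $\frac{72215}{6048} \approx 11.94$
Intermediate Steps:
$w{\left(G \right)} = 4 G^{2}$ ($w{\left(G \right)} = 2 G 2 G = 4 G^{2}$)
$n = 0$ ($n = \left(-1\right) 0 = 0$)
$B{\left(s \right)} = 0$ ($B{\left(s \right)} = 0 s = 0$)
$\frac{- \frac{361}{56} + w{\left(-18 \right)}}{108 + B{\left(\frac{16}{-13} \right)}} = \frac{- \frac{361}{56} + 4 \left(-18\right)^{2}}{108 + 0} = \frac{\left(-361\right) \frac{1}{56} + 4 \cdot 324}{108} = \left(- \frac{361}{56} + 1296\right) \frac{1}{108} = \frac{72215}{56} \cdot \frac{1}{108} = \frac{72215}{6048}$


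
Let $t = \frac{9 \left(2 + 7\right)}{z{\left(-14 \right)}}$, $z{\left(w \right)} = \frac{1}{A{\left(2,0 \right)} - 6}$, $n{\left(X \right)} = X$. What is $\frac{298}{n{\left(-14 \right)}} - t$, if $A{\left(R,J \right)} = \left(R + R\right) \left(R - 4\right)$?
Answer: $\frac{7789}{7} \approx 1112.7$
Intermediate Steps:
$A{\left(R,J \right)} = 2 R \left(-4 + R\right)$
$z{\left(w \right)} = - \frac{1}{14}$ ($z{\left(w \right)} = \frac{1}{2 \cdot 2 \left(-4 + 2\right) - 6} = \frac{1}{2 \cdot 2 \left(-2\right) - 6} = \frac{1}{-8 - 6} = \frac{1}{-14} = - \frac{1}{14}$)
$t = -1134$ ($t = \frac{9 \left(2 + 7\right)}{- \frac{1}{14}} = 9 \cdot 9 \left(-14\right) = 81 \left(-14\right) = -1134$)
$\frac{298}{n{\left(-14 \right)}} - t = \frac{298}{-14} - -1134 = 298 \left(- \frac{1}{14}\right) + 1134 = - \frac{149}{7} + 1134 = \frac{7789}{7}$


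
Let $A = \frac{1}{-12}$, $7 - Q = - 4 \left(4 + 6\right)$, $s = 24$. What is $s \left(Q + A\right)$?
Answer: $1126$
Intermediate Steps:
$Q = 47$ ($Q = 7 - - 4 \left(4 + 6\right) = 7 - \left(-4\right) 10 = 7 - -40 = 7 + 40 = 47$)
$A = - \frac{1}{12} \approx -0.083333$
$s \left(Q + A\right) = 24 \left(47 - \frac{1}{12}\right) = 24 \cdot \frac{563}{12} = 1126$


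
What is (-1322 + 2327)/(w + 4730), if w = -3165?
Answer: 201/313 ≈ 0.64217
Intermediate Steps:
(-1322 + 2327)/(w + 4730) = (-1322 + 2327)/(-3165 + 4730) = 1005/1565 = 1005*(1/1565) = 201/313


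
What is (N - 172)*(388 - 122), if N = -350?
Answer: -138852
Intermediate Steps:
(N - 172)*(388 - 122) = (-350 - 172)*(388 - 122) = -522*266 = -138852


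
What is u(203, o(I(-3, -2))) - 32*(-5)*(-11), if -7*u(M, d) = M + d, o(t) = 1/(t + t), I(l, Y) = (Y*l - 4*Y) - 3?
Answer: -275507/154 ≈ -1789.0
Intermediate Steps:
I(l, Y) = -3 - 4*Y + Y*l (I(l, Y) = (-4*Y + Y*l) - 3 = -3 - 4*Y + Y*l)
o(t) = 1/(2*t)
u(M, d) = -M/7 - d/7 (u(M, d) = -(M + d)/7 = -M/7 - d/7)
u(203, o(I(-3, -2))) - 32*(-5)*(-11) = (-⅐*203 - 1/(14*(-3 - 4*(-2) - 2*(-3)))) - 32*(-5)*(-11) = (-29 - 1/(14*(-3 + 8 + 6))) + 160*(-11) = (-29 - 1/(14*11)) - 1760 = (-29 - ⅐*1/22) - 1760 = (-29 - 1/154) - 1760 = -4467/154 - 1760 = -275507/154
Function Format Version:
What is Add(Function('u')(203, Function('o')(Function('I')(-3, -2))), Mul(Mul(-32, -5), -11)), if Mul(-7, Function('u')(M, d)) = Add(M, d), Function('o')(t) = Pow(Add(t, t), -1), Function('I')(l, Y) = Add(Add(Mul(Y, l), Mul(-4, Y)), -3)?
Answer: Rational(-275507, 154) ≈ -1789.0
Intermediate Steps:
Function('I')(l, Y) = Add(-3, Mul(-4, Y), Mul(Y, l)) (Function('I')(l, Y) = Add(Add(Mul(-4, Y), Mul(Y, l)), -3) = Add(-3, Mul(-4, Y), Mul(Y, l)))
Function('o')(t) = Mul(Rational(1, 2), Pow(t, -1)) (Function('o')(t) = Pow(Mul(2, t), -1) = Mul(Rational(1, 2), Pow(t, -1)))
Function('u')(M, d) = Add(Mul(Rational(-1, 7), M), Mul(Rational(-1, 7), d)) (Function('u')(M, d) = Mul(Rational(-1, 7), Add(M, d)) = Add(Mul(Rational(-1, 7), M), Mul(Rational(-1, 7), d)))
Add(Function('u')(203, Function('o')(Function('I')(-3, -2))), Mul(Mul(-32, -5), -11)) = Add(Add(Mul(Rational(-1, 7), 203), Mul(Rational(-1, 7), Mul(Rational(1, 2), Pow(Add(-3, Mul(-4, -2), Mul(-2, -3)), -1)))), Mul(Mul(-32, -5), -11)) = Add(Add(-29, Mul(Rational(-1, 7), Mul(Rational(1, 2), Pow(Add(-3, 8, 6), -1)))), Mul(160, -11)) = Add(Add(-29, Mul(Rational(-1, 7), Mul(Rational(1, 2), Pow(11, -1)))), -1760) = Add(Add(-29, Mul(Rational(-1, 7), Mul(Rational(1, 2), Rational(1, 11)))), -1760) = Add(Add(-29, Mul(Rational(-1, 7), Rational(1, 22))), -1760) = Add(Add(-29, Rational(-1, 154)), -1760) = Add(Rational(-4467, 154), -1760) = Rational(-275507, 154)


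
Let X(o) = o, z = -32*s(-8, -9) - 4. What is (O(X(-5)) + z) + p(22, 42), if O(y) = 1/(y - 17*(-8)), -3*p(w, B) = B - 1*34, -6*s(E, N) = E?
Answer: -19385/393 ≈ -49.326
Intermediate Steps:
s(E, N) = -E/6
p(w, B) = 34/3 - B/3 (p(w, B) = -(B - 1*34)/3 = -(B - 34)/3 = -(-34 + B)/3 = 34/3 - B/3)
z = -140/3 (z = -(-16)*(-8)/3 - 4 = -32*4/3 - 4 = -128/3 - 4 = -140/3 ≈ -46.667)
O(y) = 1/(136 + y) (O(y) = 1/(y + 136) = 1/(136 + y))
(O(X(-5)) + z) + p(22, 42) = (1/(136 - 5) - 140/3) + (34/3 - 1/3*42) = (1/131 - 140/3) + (34/3 - 14) = (1/131 - 140/3) - 8/3 = -18337/393 - 8/3 = -19385/393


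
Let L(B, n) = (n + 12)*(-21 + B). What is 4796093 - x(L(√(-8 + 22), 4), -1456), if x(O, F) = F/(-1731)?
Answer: 8302035527/1731 ≈ 4.7961e+6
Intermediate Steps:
L(B, n) = (-21 + B)*(12 + n) (L(B, n) = (12 + n)*(-21 + B) = (-21 + B)*(12 + n))
x(O, F) = -F/1731 (x(O, F) = F*(-1/1731) = -F/1731)
4796093 - x(L(√(-8 + 22), 4), -1456) = 4796093 - (-1)*(-1456)/1731 = 4796093 - 1*1456/1731 = 4796093 - 1456/1731 = 8302035527/1731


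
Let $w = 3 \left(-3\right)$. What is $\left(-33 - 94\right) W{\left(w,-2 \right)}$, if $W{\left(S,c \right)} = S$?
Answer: $1143$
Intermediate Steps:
$w = -9$
$\left(-33 - 94\right) W{\left(w,-2 \right)} = \left(-33 - 94\right) \left(-9\right) = \left(-127\right) \left(-9\right) = 1143$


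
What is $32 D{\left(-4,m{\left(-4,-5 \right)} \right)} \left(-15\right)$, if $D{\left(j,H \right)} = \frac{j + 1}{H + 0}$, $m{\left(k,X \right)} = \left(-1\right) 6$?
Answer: $-240$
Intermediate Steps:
$m{\left(k,X \right)} = -6$
$D{\left(j,H \right)} = \frac{1 + j}{H}$
$32 D{\left(-4,m{\left(-4,-5 \right)} \right)} \left(-15\right) = 32 \frac{1 - 4}{-6} \left(-15\right) = 32 \left(\left(- \frac{1}{6}\right) \left(-3\right)\right) \left(-15\right) = 32 \cdot \frac{1}{2} \left(-15\right) = 16 \left(-15\right) = -240$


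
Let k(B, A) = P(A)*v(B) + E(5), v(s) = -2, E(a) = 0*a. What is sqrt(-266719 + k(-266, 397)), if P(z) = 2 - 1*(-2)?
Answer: I*sqrt(266727) ≈ 516.46*I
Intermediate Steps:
E(a) = 0
P(z) = 4 (P(z) = 2 + 2 = 4)
k(B, A) = -8 (k(B, A) = 4*(-2) + 0 = -8 + 0 = -8)
sqrt(-266719 + k(-266, 397)) = sqrt(-266719 - 8) = sqrt(-266727) = I*sqrt(266727)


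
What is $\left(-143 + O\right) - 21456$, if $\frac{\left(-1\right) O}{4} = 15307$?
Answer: $-82827$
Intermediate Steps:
$O = -61228$ ($O = \left(-4\right) 15307 = -61228$)
$\left(-143 + O\right) - 21456 = \left(-143 - 61228\right) - 21456 = -61371 - 21456 = -82827$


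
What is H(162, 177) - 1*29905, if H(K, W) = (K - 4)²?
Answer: -4941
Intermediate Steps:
H(K, W) = (-4 + K)²
H(162, 177) - 1*29905 = (-4 + 162)² - 1*29905 = 158² - 29905 = 24964 - 29905 = -4941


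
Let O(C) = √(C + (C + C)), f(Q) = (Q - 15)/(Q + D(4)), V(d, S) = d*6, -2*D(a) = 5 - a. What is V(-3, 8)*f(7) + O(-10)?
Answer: 288/13 + I*√30 ≈ 22.154 + 5.4772*I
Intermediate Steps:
D(a) = -5/2 + a/2 (D(a) = -(5 - a)/2 = -5/2 + a/2)
V(d, S) = 6*d
f(Q) = (-15 + Q)/(-½ + Q) (f(Q) = (Q - 15)/(Q + (-5/2 + (½)*4)) = (-15 + Q)/(Q + (-5/2 + 2)) = (-15 + Q)/(Q - ½) = (-15 + Q)/(-½ + Q))
O(C) = √3*√C (O(C) = √(C + 2*C) = √(3*C) = √3*√C)
V(-3, 8)*f(7) + O(-10) = (6*(-3))*(2*(-15 + 7)/(-1 + 2*7)) + √3*√(-10) = -36*(-8)/(-1 + 14) + √3*(I*√10) = -36*(-8)/13 + I*√30 = -18*(-16/13) + I*√30 = 288/13 + I*√30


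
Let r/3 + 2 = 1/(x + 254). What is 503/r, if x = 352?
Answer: -101606/1211 ≈ -83.903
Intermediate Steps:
r = -1211/202 (r = -6 + 3/(352 + 254) = -6 + 3/606 = -6 + 3*(1/606) = -6 + 1/202 = -1211/202 ≈ -5.9950)
503/r = 503/(-1211/202) = 503*(-202/1211) = -101606/1211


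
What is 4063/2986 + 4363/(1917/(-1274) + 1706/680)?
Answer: 2822470065113/649368406 ≈ 4346.5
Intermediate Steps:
4063/2986 + 4363/(1917/(-1274) + 1706/680) = 4063*(1/2986) + 4363/(1917*(-1/1274) + 1706*(1/680)) = 4063/2986 + 4363/(-1917/1274 + 853/340) = 4063/2986 + 4363/(217471/216580) = 4063/2986 + 4363*(216580/217471) = 4063/2986 + 944938540/217471 = 2822470065113/649368406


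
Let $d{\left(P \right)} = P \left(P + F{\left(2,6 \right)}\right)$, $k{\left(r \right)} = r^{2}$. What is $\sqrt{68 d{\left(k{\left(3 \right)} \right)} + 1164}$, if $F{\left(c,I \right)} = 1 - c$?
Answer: $2 \sqrt{1515} \approx 77.846$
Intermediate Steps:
$d{\left(P \right)} = P \left(-1 + P\right)$ ($d{\left(P \right)} = P \left(P + \left(1 - 2\right)\right) = P \left(P - 1\right) = P \left(-1 + P\right)$)
$\sqrt{68 d{\left(k{\left(3 \right)} \right)} + 1164} = \sqrt{68 \cdot 3^{2} \left(-1 + 3^{2}\right) + 1164} = \sqrt{68 \cdot 9 \left(-1 + 9\right) + 1164} = \sqrt{68 \cdot 9 \cdot 8 + 1164} = \sqrt{68 \cdot 72 + 1164} = \sqrt{4896 + 1164} = \sqrt{6060} = 2 \sqrt{1515}$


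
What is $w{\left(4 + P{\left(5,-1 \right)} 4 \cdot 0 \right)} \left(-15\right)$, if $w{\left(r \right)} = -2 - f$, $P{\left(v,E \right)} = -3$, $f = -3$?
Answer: $-15$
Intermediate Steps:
$w{\left(r \right)} = 1$ ($w{\left(r \right)} = -2 - -3 = -2 + 3 = 1$)
$w{\left(4 + P{\left(5,-1 \right)} 4 \cdot 0 \right)} \left(-15\right) = 1 \left(-15\right) = -15$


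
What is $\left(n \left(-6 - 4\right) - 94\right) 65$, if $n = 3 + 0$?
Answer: $-8060$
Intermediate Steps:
$n = 3$
$\left(n \left(-6 - 4\right) - 94\right) 65 = \left(3 \left(-6 - 4\right) - 94\right) 65 = \left(3 \left(-10\right) - 94\right) 65 = \left(-30 - 94\right) 65 = \left(-124\right) 65 = -8060$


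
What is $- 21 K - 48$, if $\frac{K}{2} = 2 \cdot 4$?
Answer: $-384$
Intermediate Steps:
$K = 16$ ($K = 2 \cdot 2 \cdot 4 = 2 \cdot 8 = 16$)
$- 21 K - 48 = \left(-21\right) 16 - 48 = -336 - 48 = -384$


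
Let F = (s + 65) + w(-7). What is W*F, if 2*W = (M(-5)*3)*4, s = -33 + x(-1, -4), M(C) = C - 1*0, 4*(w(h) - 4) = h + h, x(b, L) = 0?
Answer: -975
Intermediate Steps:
w(h) = 4 + h/2 (w(h) = 4 + (h + h)/4 = 4 + (2*h)/4 = 4 + h/2)
M(C) = C (M(C) = C + 0 = C)
s = -33 (s = -33 + 0 = -33)
W = -30 (W = (-5*3*4)/2 = (-15*4)/2 = (½)*(-60) = -30)
F = 65/2 (F = (-33 + 65) + (4 + (½)*(-7)) = 32 + (4 - 7/2) = 32 + ½ = 65/2 ≈ 32.500)
W*F = -30*65/2 = -975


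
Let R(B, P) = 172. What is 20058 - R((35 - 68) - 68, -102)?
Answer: 19886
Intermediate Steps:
20058 - R((35 - 68) - 68, -102) = 20058 - 1*172 = 20058 - 172 = 19886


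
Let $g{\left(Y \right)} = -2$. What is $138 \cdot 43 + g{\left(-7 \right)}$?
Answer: $5932$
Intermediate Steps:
$138 \cdot 43 + g{\left(-7 \right)} = 138 \cdot 43 - 2 = 5934 - 2 = 5932$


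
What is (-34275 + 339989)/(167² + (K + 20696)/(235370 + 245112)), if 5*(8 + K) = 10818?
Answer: 183612592685/16750231687 ≈ 10.962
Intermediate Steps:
K = 10778/5 (K = -8 + (⅕)*10818 = -8 + 10818/5 = 10778/5 ≈ 2155.6)
(-34275 + 339989)/(167² + (K + 20696)/(235370 + 245112)) = (-34275 + 339989)/(167² + (10778/5 + 20696)/(235370 + 245112)) = 305714/(27889 + (114258/5)/480482) = 305714/(27889 + (114258/5)*(1/480482)) = 305714/(27889 + 57129/1201205) = 305714/(33500463374/1201205) = 305714*(1201205/33500463374) = 183612592685/16750231687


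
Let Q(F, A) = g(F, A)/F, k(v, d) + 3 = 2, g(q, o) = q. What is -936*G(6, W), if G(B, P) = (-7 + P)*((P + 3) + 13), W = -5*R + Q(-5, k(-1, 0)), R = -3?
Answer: -269568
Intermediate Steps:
k(v, d) = -1 (k(v, d) = -3 + 2 = -1)
Q(F, A) = 1 (Q(F, A) = F/F = 1)
W = 16 (W = -5*(-3) + 1 = 15 + 1 = 16)
G(B, P) = (-7 + P)*(16 + P) (G(B, P) = (-7 + P)*((3 + P) + 13) = (-7 + P)*(16 + P))
-936*G(6, W) = -936*(-112 + 16² + 9*16) = -936*(-112 + 256 + 144) = -936*288 = -269568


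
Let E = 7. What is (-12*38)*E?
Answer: -3192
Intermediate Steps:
(-12*38)*E = -12*38*7 = -456*7 = -3192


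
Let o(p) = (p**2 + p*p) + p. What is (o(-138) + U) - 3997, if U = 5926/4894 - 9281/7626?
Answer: 633590774597/18660822 ≈ 33953.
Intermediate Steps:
U = -114769/18660822 (U = 5926*(1/4894) - 9281*1/7626 = 2963/2447 - 9281/7626 = -114769/18660822 ≈ -0.0061503)
o(p) = p + 2*p**2 (o(p) = (p**2 + p**2) + p = 2*p**2 + p = p + 2*p**2)
(o(-138) + U) - 3997 = (-138*(1 + 2*(-138)) - 114769/18660822) - 3997 = (-138*(1 - 276) - 114769/18660822) - 3997 = (-138*(-275) - 114769/18660822) - 3997 = (37950 - 114769/18660822) - 3997 = 708178080131/18660822 - 3997 = 633590774597/18660822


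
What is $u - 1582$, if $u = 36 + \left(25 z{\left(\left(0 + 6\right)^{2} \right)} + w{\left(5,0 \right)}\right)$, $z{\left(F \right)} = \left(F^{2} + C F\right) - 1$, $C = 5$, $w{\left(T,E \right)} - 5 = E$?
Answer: $35334$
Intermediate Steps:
$w{\left(T,E \right)} = 5 + E$
$z{\left(F \right)} = -1 + F^{2} + 5 F$ ($z{\left(F \right)} = \left(F^{2} + 5 F\right) - 1 = -1 + F^{2} + 5 F$)
$u = 36916$ ($u = 36 + \left(25 \left(-1 + \left(\left(0 + 6\right)^{2}\right)^{2} + 5 \left(0 + 6\right)^{2}\right) + \left(5 + 0\right)\right) = 36 + \left(25 \left(-1 + \left(6^{2}\right)^{2} + 5 \cdot 6^{2}\right) + 5\right) = 36 + \left(25 \left(-1 + 36^{2} + 5 \cdot 36\right) + 5\right) = 36 + \left(25 \left(-1 + 1296 + 180\right) + 5\right) = 36 + \left(25 \cdot 1475 + 5\right) = 36 + \left(36875 + 5\right) = 36 + 36880 = 36916$)
$u - 1582 = 36916 - 1582 = 35334$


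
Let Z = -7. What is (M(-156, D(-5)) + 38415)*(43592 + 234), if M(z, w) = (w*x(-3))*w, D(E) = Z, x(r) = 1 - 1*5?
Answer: 1674985894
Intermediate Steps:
x(r) = -4 (x(r) = 1 - 5 = -4)
D(E) = -7
M(z, w) = -4*w² (M(z, w) = (w*(-4))*w = (-4*w)*w = -4*w²)
(M(-156, D(-5)) + 38415)*(43592 + 234) = (-4*(-7)² + 38415)*(43592 + 234) = (-4*49 + 38415)*43826 = (-196 + 38415)*43826 = 38219*43826 = 1674985894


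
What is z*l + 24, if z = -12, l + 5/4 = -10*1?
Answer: 159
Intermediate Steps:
l = -45/4 (l = -5/4 - 10*1 = -5/4 - 10 = -45/4 ≈ -11.250)
z*l + 24 = -12*(-45/4) + 24 = 135 + 24 = 159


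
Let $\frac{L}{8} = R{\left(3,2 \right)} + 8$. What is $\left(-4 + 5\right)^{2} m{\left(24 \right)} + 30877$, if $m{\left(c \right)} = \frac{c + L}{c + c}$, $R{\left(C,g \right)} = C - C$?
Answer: $\frac{185273}{6} \approx 30879.0$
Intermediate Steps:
$R{\left(C,g \right)} = 0$
$L = 64$ ($L = 8 \left(0 + 8\right) = 8 \cdot 8 = 64$)
$m{\left(c \right)} = \frac{64 + c}{2 c}$ ($m{\left(c \right)} = \frac{c + 64}{c + c} = \frac{64 + c}{2 c}$)
$\left(-4 + 5\right)^{2} m{\left(24 \right)} + 30877 = \left(-4 + 5\right)^{2} \frac{64 + 24}{2 \cdot 24} + 30877 = 1^{2} \cdot \frac{1}{2} \cdot \frac{1}{24} \cdot 88 + 30877 = 1 \cdot \frac{11}{6} + 30877 = \frac{11}{6} + 30877 = \frac{185273}{6}$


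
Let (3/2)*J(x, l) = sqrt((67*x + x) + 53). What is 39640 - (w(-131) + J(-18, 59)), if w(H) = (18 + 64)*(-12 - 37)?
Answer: 43658 - 2*I*sqrt(1171)/3 ≈ 43658.0 - 22.813*I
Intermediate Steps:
J(x, l) = 2*sqrt(53 + 68*x)/3 (J(x, l) = 2*sqrt((67*x + x) + 53)/3 = 2*sqrt(68*x + 53)/3 = 2*sqrt(53 + 68*x)/3)
w(H) = -4018 (w(H) = 82*(-49) = -4018)
39640 - (w(-131) + J(-18, 59)) = 39640 - (-4018 + 2*sqrt(53 + 68*(-18))/3) = 39640 - (-4018 + 2*sqrt(53 - 1224)/3) = 39640 - (-4018 + 2*sqrt(-1171)/3) = 39640 - (-4018 + 2*(I*sqrt(1171))/3) = 39640 - (-4018 + 2*I*sqrt(1171)/3) = 39640 + (4018 - 2*I*sqrt(1171)/3) = 43658 - 2*I*sqrt(1171)/3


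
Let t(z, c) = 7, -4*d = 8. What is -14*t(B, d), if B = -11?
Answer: -98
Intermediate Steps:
d = -2 (d = -1/4*8 = -2)
-14*t(B, d) = -14*7 = -98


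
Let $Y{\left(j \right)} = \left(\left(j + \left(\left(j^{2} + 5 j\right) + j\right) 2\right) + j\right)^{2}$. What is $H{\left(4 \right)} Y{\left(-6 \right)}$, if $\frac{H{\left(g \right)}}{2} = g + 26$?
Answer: $8640$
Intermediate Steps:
$Y{\left(j \right)} = \left(2 j^{2} + 14 j\right)^{2}$ ($Y{\left(j \right)} = \left(\left(j + \left(j^{2} + 6 j\right) 2\right) + j\right)^{2} = \left(\left(j + \left(2 j^{2} + 12 j\right)\right) + j\right)^{2} = \left(\left(2 j^{2} + 13 j\right) + j\right)^{2} = \left(2 j^{2} + 14 j\right)^{2}$)
$H{\left(g \right)} = 52 + 2 g$ ($H{\left(g \right)} = 2 \left(g + 26\right) = 2 \left(26 + g\right) = 52 + 2 g$)
$H{\left(4 \right)} Y{\left(-6 \right)} = \left(52 + 2 \cdot 4\right) 4 \left(-6\right)^{2} \left(7 - 6\right)^{2} = \left(52 + 8\right) 4 \cdot 36 \cdot 1^{2} = 60 \cdot 4 \cdot 36 \cdot 1 = 60 \cdot 144 = 8640$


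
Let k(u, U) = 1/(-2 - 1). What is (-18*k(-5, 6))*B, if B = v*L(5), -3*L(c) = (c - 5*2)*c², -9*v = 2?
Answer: -500/9 ≈ -55.556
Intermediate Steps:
v = -2/9 (v = -⅑*2 = -2/9 ≈ -0.22222)
k(u, U) = -⅓ (k(u, U) = 1/(-3) = -⅓)
L(c) = -c²*(-10 + c)/3 (L(c) = -(c - 5*2)*c²/3 = -(c - 10)*c²/3 = -(-10 + c)*c²/3 = -c²*(-10 + c)/3)
B = -250/27 (B = -2*5²*(10 - 1*5)/27 = -2*25*(10 - 5)/27 = -2*25*5/27 = -2/9*125/3 = -250/27 ≈ -9.2593)
(-18*k(-5, 6))*B = -18*(-⅓)*(-250/27) = 6*(-250/27) = -500/9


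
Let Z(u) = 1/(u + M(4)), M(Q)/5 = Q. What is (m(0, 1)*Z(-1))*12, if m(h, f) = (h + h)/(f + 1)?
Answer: 0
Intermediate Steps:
M(Q) = 5*Q
m(h, f) = 2*h/(1 + f) (m(h, f) = (2*h)/(1 + f) = 2*h/(1 + f))
Z(u) = 1/(20 + u) (Z(u) = 1/(u + 5*4) = 1/(u + 20) = 1/(20 + u))
(m(0, 1)*Z(-1))*12 = ((2*0/(1 + 1))/(20 - 1))*12 = ((2*0/2)/19)*12 = ((2*0*(½))*(1/19))*12 = (0*(1/19))*12 = 0*12 = 0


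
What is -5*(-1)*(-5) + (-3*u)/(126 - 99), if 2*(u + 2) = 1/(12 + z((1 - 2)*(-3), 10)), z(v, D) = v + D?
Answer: -1239/50 ≈ -24.780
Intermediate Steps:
z(v, D) = D + v
u = -99/50 (u = -2 + 1/(2*(12 + (10 + (1 - 2)*(-3)))) = -2 + 1/(2*(12 + (10 - 1*(-3)))) = -2 + 1/(2*(12 + (10 + 3))) = -2 + 1/(2*(12 + 13)) = -2 + (½)/25 = -2 + (½)*(1/25) = -2 + 1/50 = -99/50 ≈ -1.9800)
-5*(-1)*(-5) + (-3*u)/(126 - 99) = -5*(-1)*(-5) + (-3*(-99/50))/(126 - 99) = 5*(-5) + (297/50)/27 = -25 + (1/27)*(297/50) = -25 + 11/50 = -1239/50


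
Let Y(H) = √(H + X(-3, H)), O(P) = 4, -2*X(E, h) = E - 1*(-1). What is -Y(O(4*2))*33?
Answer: -33*√5 ≈ -73.790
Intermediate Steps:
X(E, h) = -½ - E/2 (X(E, h) = -(E - 1*(-1))/2 = -(E + 1)/2 = -(1 + E)/2 = -½ - E/2)
Y(H) = √(1 + H) (Y(H) = √(H + (-½ - ½*(-3))) = √(H + (-½ + 3/2)) = √(H + 1) = √(1 + H))
-Y(O(4*2))*33 = -√(1 + 4)*33 = -√5*33 = -33*√5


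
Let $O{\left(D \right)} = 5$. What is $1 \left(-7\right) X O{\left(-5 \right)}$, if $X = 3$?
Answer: $-105$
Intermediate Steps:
$1 \left(-7\right) X O{\left(-5 \right)} = 1 \left(-7\right) 3 \cdot 5 = \left(-7\right) 3 \cdot 5 = \left(-21\right) 5 = -105$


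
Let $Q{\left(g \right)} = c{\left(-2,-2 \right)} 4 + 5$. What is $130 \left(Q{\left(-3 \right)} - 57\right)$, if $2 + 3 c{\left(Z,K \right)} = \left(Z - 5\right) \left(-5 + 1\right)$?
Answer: $- \frac{6760}{3} \approx -2253.3$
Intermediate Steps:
$c{\left(Z,K \right)} = 6 - \frac{4 Z}{3}$ ($c{\left(Z,K \right)} = - \frac{2}{3} + \frac{\left(Z - 5\right) \left(-5 + 1\right)}{3} = - \frac{2}{3} + \frac{\left(-5 + Z\right) \left(-4\right)}{3} = - \frac{2}{3} + \frac{20 - 4 Z}{3} = - \frac{2}{3} - \left(- \frac{20}{3} + \frac{4 Z}{3}\right) = 6 - \frac{4 Z}{3}$)
$Q{\left(g \right)} = \frac{119}{3}$ ($Q{\left(g \right)} = \left(6 - - \frac{8}{3}\right) 4 + 5 = \left(6 + \frac{8}{3}\right) 4 + 5 = \frac{26}{3} \cdot 4 + 5 = \frac{104}{3} + 5 = \frac{119}{3}$)
$130 \left(Q{\left(-3 \right)} - 57\right) = 130 \left(\frac{119}{3} - 57\right) = 130 \left(- \frac{52}{3}\right) = - \frac{6760}{3}$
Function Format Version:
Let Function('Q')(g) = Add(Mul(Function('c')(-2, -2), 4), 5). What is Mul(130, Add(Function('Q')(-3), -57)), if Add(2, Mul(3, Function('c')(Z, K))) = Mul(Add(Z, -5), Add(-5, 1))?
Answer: Rational(-6760, 3) ≈ -2253.3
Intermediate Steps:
Function('c')(Z, K) = Add(6, Mul(Rational(-4, 3), Z)) (Function('c')(Z, K) = Add(Rational(-2, 3), Mul(Rational(1, 3), Mul(Add(Z, -5), Add(-5, 1)))) = Add(Rational(-2, 3), Mul(Rational(1, 3), Mul(Add(-5, Z), -4))) = Add(Rational(-2, 3), Mul(Rational(1, 3), Add(20, Mul(-4, Z)))) = Add(Rational(-2, 3), Add(Rational(20, 3), Mul(Rational(-4, 3), Z))) = Add(6, Mul(Rational(-4, 3), Z)))
Function('Q')(g) = Rational(119, 3) (Function('Q')(g) = Add(Mul(Add(6, Mul(Rational(-4, 3), -2)), 4), 5) = Add(Mul(Add(6, Rational(8, 3)), 4), 5) = Add(Mul(Rational(26, 3), 4), 5) = Add(Rational(104, 3), 5) = Rational(119, 3))
Mul(130, Add(Function('Q')(-3), -57)) = Mul(130, Add(Rational(119, 3), -57)) = Mul(130, Rational(-52, 3)) = Rational(-6760, 3)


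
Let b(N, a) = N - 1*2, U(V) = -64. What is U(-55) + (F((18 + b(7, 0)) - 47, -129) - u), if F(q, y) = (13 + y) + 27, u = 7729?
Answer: -7882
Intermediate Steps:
b(N, a) = -2 + N (b(N, a) = N - 2 = -2 + N)
F(q, y) = 40 + y
U(-55) + (F((18 + b(7, 0)) - 47, -129) - u) = -64 + ((40 - 129) - 1*7729) = -64 + (-89 - 7729) = -64 - 7818 = -7882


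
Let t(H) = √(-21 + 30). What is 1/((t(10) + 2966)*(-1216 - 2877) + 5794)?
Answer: -1/12146323 ≈ -8.2329e-8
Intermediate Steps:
t(H) = 3 (t(H) = √9 = 3)
1/((t(10) + 2966)*(-1216 - 2877) + 5794) = 1/((3 + 2966)*(-1216 - 2877) + 5794) = 1/(2969*(-4093) + 5794) = 1/(-12152117 + 5794) = 1/(-12146323) = -1/12146323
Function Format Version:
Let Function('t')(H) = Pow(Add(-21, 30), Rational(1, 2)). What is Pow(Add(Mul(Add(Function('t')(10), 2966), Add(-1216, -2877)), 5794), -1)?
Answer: Rational(-1, 12146323) ≈ -8.2329e-8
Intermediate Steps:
Function('t')(H) = 3 (Function('t')(H) = Pow(9, Rational(1, 2)) = 3)
Pow(Add(Mul(Add(Function('t')(10), 2966), Add(-1216, -2877)), 5794), -1) = Pow(Add(Mul(Add(3, 2966), Add(-1216, -2877)), 5794), -1) = Pow(Add(Mul(2969, -4093), 5794), -1) = Pow(Add(-12152117, 5794), -1) = Pow(-12146323, -1) = Rational(-1, 12146323)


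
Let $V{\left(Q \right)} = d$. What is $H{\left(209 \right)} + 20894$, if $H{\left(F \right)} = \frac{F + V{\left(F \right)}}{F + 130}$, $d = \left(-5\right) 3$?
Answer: $\frac{7083260}{339} \approx 20895.0$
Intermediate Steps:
$d = -15$
$V{\left(Q \right)} = -15$
$H{\left(F \right)} = \frac{-15 + F}{130 + F}$ ($H{\left(F \right)} = \frac{F - 15}{F + 130} = \frac{-15 + F}{130 + F}$)
$H{\left(209 \right)} + 20894 = \frac{-15 + 209}{130 + 209} + 20894 = \frac{1}{339} \cdot 194 + 20894 = \frac{194}{339} + 20894 = \frac{7083260}{339}$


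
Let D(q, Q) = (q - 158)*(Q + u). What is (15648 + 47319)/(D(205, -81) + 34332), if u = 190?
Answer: 62967/39455 ≈ 1.5959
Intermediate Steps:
D(q, Q) = (-158 + q)*(190 + Q) (D(q, Q) = (q - 158)*(Q + 190) = (-158 + q)*(190 + Q))
(15648 + 47319)/(D(205, -81) + 34332) = (15648 + 47319)/((-30020 - 158*(-81) + 190*205 - 81*205) + 34332) = 62967/((-30020 + 12798 + 38950 - 16605) + 34332) = 62967/(5123 + 34332) = 62967/39455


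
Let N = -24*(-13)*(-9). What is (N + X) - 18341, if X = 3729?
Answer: -17420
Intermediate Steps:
N = -2808 (N = -(-312)*(-9) = -1*2808 = -2808)
(N + X) - 18341 = (-2808 + 3729) - 18341 = 921 - 18341 = -17420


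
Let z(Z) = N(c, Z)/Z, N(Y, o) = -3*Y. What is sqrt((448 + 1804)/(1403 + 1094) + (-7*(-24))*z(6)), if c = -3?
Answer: 2*sqrt(394211378)/2497 ≈ 15.903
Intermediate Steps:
z(Z) = 9/Z (z(Z) = (-3*(-3))/Z = 9/Z)
sqrt((448 + 1804)/(1403 + 1094) + (-7*(-24))*z(6)) = sqrt((448 + 1804)/(1403 + 1094) + (-7*(-24))*(9/6)) = sqrt(2252/2497 + 168*(9*(1/6))) = sqrt(2252*(1/2497) + 168*(3/2)) = sqrt(2252/2497 + 252) = sqrt(631496/2497) = 2*sqrt(394211378)/2497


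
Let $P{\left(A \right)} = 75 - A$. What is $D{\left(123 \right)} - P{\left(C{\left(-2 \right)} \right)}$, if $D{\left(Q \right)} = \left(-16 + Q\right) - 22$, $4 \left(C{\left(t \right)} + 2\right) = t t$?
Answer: $9$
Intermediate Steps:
$C{\left(t \right)} = -2 + \frac{t^{2}}{4}$ ($C{\left(t \right)} = -2 + \frac{t t}{4} = -2 + \frac{t^{2}}{4}$)
$D{\left(Q \right)} = -38 + Q$ ($D{\left(Q \right)} = \left(-16 + Q\right) - 22 = -38 + Q$)
$D{\left(123 \right)} - P{\left(C{\left(-2 \right)} \right)} = \left(-38 + 123\right) - \left(75 - \left(-2 + \frac{\left(-2\right)^{2}}{4}\right)\right) = 85 - \left(75 - \left(-2 + \frac{1}{4} \cdot 4\right)\right) = 85 - \left(75 - \left(-2 + 1\right)\right) = 85 - \left(75 - -1\right) = 85 - \left(75 + 1\right) = 85 - 76 = 9$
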